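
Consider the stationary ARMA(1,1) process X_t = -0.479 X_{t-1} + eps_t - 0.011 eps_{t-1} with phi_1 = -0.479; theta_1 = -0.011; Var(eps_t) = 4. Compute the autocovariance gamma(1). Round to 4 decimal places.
\gamma(1) = -2.5570

Multiply the model equation by X_{t-k} and take expectations. With theta_0 = psi_0 = 1 and psi_j the MA(infinity) weights, this gives
  gamma(k) - sum_i phi_i gamma(k-i) = c_k,
  c_k = sigma^2 * sum_{j=k..q} theta_j psi_{j-k}   (c_k = 0 for k > q),
using gamma(-m) = gamma(m).
psi-weights needed (psi_j = theta_j + sum_i phi_i psi_{j-i}):
  psi_1 = theta_1 + phi_1 = -0.011 + (-0.479) = -0.49
Right-hand sides:
  c_0 = sigma^2 (1 + theta_1 psi_1) = 4 * (1 + (-0.011)(-0.49)) = 4 * 1.00539 = 4.02156
  c_1 = sigma^2 theta_1 = 4 * (-0.011) = -0.044
  c_2 = 0
Equations for k = 0 and k = 1 (AR order 1):
  gamma(0) = phi_1 gamma(1) + c_0
  gamma(1) = phi_1 gamma(0) + c_1
Substituting the second into the first: gamma(0) (1 - phi_1^2) = c_0 + phi_1 c_1, so
  gamma(0) = (c_0 + phi_1 c_1) / (1 - phi_1^2) = (4.02156 + (-0.479)(-0.044)) / (1 - (-0.479)^2) = 4.042636 / 0.770559 = 5.246368.
  gamma(1) = phi_1 gamma(0) + c_1 = (-0.479)(5.246368) + (-0.044) = -2.55701.
Therefore gamma(1) = -2.5570 (to 4 decimal places).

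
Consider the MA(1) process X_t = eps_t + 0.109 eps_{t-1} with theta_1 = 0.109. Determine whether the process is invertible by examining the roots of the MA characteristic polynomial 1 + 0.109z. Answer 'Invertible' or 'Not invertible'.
\text{Invertible}

The MA(q) characteristic polynomial is P(z) = 1 + 0.109z.
Invertibility requires all roots to lie outside the unit circle, i.e. |z| > 1 for every root.
This is linear in z: 1 + (0.109) z = 0  =>  z = -1/(0.109) = -9.174312,  |z| = 9.174312.
Moduli of all roots: 9.1743.
All moduli strictly greater than 1? Yes.
Verdict: Invertible.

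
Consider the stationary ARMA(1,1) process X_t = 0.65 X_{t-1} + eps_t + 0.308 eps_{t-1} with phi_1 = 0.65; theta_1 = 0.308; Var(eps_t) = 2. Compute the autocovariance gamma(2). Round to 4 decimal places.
\gamma(2) = 2.5883

Multiply the model equation by X_{t-k} and take expectations. With theta_0 = psi_0 = 1 and psi_j the MA(infinity) weights, this gives
  gamma(k) - sum_i phi_i gamma(k-i) = c_k,
  c_k = sigma^2 * sum_{j=k..q} theta_j psi_{j-k}   (c_k = 0 for k > q),
using gamma(-m) = gamma(m).
psi-weights needed (psi_j = theta_j + sum_i phi_i psi_{j-i}):
  psi_1 = theta_1 + phi_1 = 0.308 + (0.65) = 0.958
Right-hand sides:
  c_0 = sigma^2 (1 + theta_1 psi_1) = 2 * (1 + (0.308)(0.958)) = 2 * 1.295064 = 2.590128
  c_1 = sigma^2 theta_1 = 2 * (0.308) = 0.616
  c_2 = 0
Equations for k = 0 and k = 1 (AR order 1):
  gamma(0) = phi_1 gamma(1) + c_0
  gamma(1) = phi_1 gamma(0) + c_1
Substituting the second into the first: gamma(0) (1 - phi_1^2) = c_0 + phi_1 c_1, so
  gamma(0) = (c_0 + phi_1 c_1) / (1 - phi_1^2) = (2.590128 + (0.65)(0.616)) / (1 - (0.65)^2) = 2.990528 / 0.5775 = 5.178403.
  gamma(1) = phi_1 gamma(0) + c_1 = (0.65)(5.178403) + (0.616) = 3.981962.
For k = 2 (> q): gamma(2) = phi_1 gamma(1) = (0.65)(3.981962) = 2.588275.
Therefore gamma(2) = 2.5883 (to 4 decimal places).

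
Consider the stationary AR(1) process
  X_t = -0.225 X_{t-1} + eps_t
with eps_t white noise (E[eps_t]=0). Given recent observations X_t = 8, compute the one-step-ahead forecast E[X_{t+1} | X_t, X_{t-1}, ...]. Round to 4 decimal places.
E[X_{t+1} \mid \mathcal F_t] = -1.8000

For an AR(p) model X_t = c + sum_i phi_i X_{t-i} + eps_t, the
one-step-ahead conditional mean is
  E[X_{t+1} | X_t, ...] = c + sum_i phi_i X_{t+1-i}.
Substitute known values:
  E[X_{t+1} | ...] = (-0.225) * (8)
                   = -1.8000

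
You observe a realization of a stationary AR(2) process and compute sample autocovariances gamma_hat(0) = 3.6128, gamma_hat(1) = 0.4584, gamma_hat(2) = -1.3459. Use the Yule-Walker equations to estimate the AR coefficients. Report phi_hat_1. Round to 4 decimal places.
\hat\phi_{1} = 0.1770

The Yule-Walker equations for an AR(p) process read, in matrix form,
  Gamma_p phi = r_p,   with   (Gamma_p)_{ij} = gamma(|i - j|),
                       (r_p)_i = gamma(i),   i,j = 1..p.
Substitute the sample gammas (Toeplitz matrix and right-hand side of size 2):
  Gamma_p = [[3.6128, 0.4584], [0.4584, 3.6128]]
  r_p     = [0.4584, -1.3459]
Written out:
  3.6128 phi_1 + 0.4584 phi_2 = 0.4584
  0.4584 phi_1 + 3.6128 phi_2 = -1.3459
Solve by Cramer's rule:
  det = gamma(0)^2 - gamma(1)^2 = (3.6128)^2 - (0.4584)^2 = 13.05232384 - 0.21013056 = 12.84219328
  phi_hat_1 = [gamma(1) gamma(0) - gamma(1) gamma(2)] / det = [(0.4584)(3.6128) - (0.4584)(-1.3459)] / 12.84219328 = 2.27306808 / 12.84219328 = 0.177
  phi_hat_2 = [gamma(0) gamma(2) - gamma(1)^2] / det = [(3.6128)(-1.3459) - (0.4584)^2] / 12.84219328 = -5.07259808 / 12.84219328 = -0.395
So phi_hat = [0.1770, -0.3950].
Therefore phi_hat_1 = 0.1770.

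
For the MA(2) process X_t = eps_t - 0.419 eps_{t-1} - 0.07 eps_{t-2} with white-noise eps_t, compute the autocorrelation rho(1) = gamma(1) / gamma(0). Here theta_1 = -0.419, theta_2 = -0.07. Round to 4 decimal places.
\rho(1) = -0.3301

For an MA(q) process with theta_0 = 1, the autocovariance is
  gamma(k) = sigma^2 * sum_{i=0..q-k} theta_i * theta_{i+k},
and rho(k) = gamma(k) / gamma(0). Sigma^2 cancels.
  numerator   = (1)*(-0.419) + (-0.419)*(-0.07) = -0.38967.
  denominator = (1)^2 + (-0.419)^2 + (-0.07)^2 = 1.180461.
  rho(1) = -0.38967 / 1.180461 = -0.3301.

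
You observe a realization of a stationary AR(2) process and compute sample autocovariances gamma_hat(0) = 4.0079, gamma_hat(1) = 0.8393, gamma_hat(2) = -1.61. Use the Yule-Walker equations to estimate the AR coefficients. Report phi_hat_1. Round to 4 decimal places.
\hat\phi_{1} = 0.3070

The Yule-Walker equations for an AR(p) process read, in matrix form,
  Gamma_p phi = r_p,   with   (Gamma_p)_{ij} = gamma(|i - j|),
                       (r_p)_i = gamma(i),   i,j = 1..p.
Substitute the sample gammas (Toeplitz matrix and right-hand side of size 2):
  Gamma_p = [[4.0079, 0.8393], [0.8393, 4.0079]]
  r_p     = [0.8393, -1.61]
Written out:
  4.0079 phi_1 + 0.8393 phi_2 = 0.8393
  0.8393 phi_1 + 4.0079 phi_2 = -1.61
Solve by Cramer's rule:
  det = gamma(0)^2 - gamma(1)^2 = (4.0079)^2 - (0.8393)^2 = 16.06326241 - 0.70442449 = 15.35883792
  phi_hat_1 = [gamma(1) gamma(0) - gamma(1) gamma(2)] / det = [(0.8393)(4.0079) - (0.8393)(-1.61)] / 15.35883792 = 4.71510347 / 15.35883792 = 0.307
  phi_hat_2 = [gamma(0) gamma(2) - gamma(1)^2] / det = [(4.0079)(-1.61) - (0.8393)^2] / 15.35883792 = -7.15714349 / 15.35883792 = -0.466
So phi_hat = [0.3070, -0.4660].
Therefore phi_hat_1 = 0.3070.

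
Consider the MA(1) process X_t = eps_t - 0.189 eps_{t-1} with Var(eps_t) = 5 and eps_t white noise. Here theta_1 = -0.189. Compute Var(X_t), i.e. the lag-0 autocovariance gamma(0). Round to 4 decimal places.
\gamma(0) = 5.1786

For an MA(q) process X_t = eps_t + sum_i theta_i eps_{t-i} with
Var(eps_t) = sigma^2, the variance is
  gamma(0) = sigma^2 * (1 + sum_i theta_i^2).
  sum_i theta_i^2 = (-0.189)^2 = 0.035721.
  gamma(0) = 5 * (1 + 0.035721) = 5 * 1.035721 = 5.178605, which rounds to 5.1786.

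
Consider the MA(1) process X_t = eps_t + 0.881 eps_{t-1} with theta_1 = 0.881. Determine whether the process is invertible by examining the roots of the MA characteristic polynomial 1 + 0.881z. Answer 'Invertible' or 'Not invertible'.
\text{Invertible}

The MA(q) characteristic polynomial is P(z) = 1 + 0.881z.
Invertibility requires all roots to lie outside the unit circle, i.e. |z| > 1 for every root.
This is linear in z: 1 + (0.881) z = 0  =>  z = -1/(0.881) = -1.135074,  |z| = 1.135074.
Moduli of all roots: 1.1351.
All moduli strictly greater than 1? Yes.
Verdict: Invertible.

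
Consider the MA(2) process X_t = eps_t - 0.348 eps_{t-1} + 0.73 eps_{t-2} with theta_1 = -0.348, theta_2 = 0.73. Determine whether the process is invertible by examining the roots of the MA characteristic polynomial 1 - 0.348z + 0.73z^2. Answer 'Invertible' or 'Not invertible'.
\text{Invertible}

The MA(q) characteristic polynomial is P(z) = 1 - 0.348z + 0.73z^2.
Invertibility requires all roots to lie outside the unit circle, i.e. |z| > 1 for every root.
Set 1 + (-0.348) z + (0.73) z^2 = 0, i.e. a z^2 + b z + c = 0 with a = 0.73, b = -0.348, c = 1.
Discriminant D = b^2 - 4ac = (-0.348)^2 - 4*(0.73)*1 = 0.121104 - (2.92) = -2.798896.
D < 0, so the roots are the complex-conjugate pair z = (-b +/- i sqrt(-D)) / (2a) = 0.2384 +/- 1.1459i.
For a conjugate pair |z|^2 = z * conj(z) = (product of roots) = c/a = 1/(0.73) = 1.369863, so |z| = sqrt(1.369863) = 1.1704 for both roots.
Moduli of all roots: 1.1704, 1.1704.
All moduli strictly greater than 1? Yes.
Verdict: Invertible.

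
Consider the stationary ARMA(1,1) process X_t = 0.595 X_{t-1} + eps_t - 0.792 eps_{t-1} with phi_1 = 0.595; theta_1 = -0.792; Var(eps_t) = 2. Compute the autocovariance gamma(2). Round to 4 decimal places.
\gamma(2) = -0.1919

Multiply the model equation by X_{t-k} and take expectations. With theta_0 = psi_0 = 1 and psi_j the MA(infinity) weights, this gives
  gamma(k) - sum_i phi_i gamma(k-i) = c_k,
  c_k = sigma^2 * sum_{j=k..q} theta_j psi_{j-k}   (c_k = 0 for k > q),
using gamma(-m) = gamma(m).
psi-weights needed (psi_j = theta_j + sum_i phi_i psi_{j-i}):
  psi_1 = theta_1 + phi_1 = -0.792 + (0.595) = -0.197
Right-hand sides:
  c_0 = sigma^2 (1 + theta_1 psi_1) = 2 * (1 + (-0.792)(-0.197)) = 2 * 1.156024 = 2.312048
  c_1 = sigma^2 theta_1 = 2 * (-0.792) = -1.584
  c_2 = 0
Equations for k = 0 and k = 1 (AR order 1):
  gamma(0) = phi_1 gamma(1) + c_0
  gamma(1) = phi_1 gamma(0) + c_1
Substituting the second into the first: gamma(0) (1 - phi_1^2) = c_0 + phi_1 c_1, so
  gamma(0) = (c_0 + phi_1 c_1) / (1 - phi_1^2) = (2.312048 + (0.595)(-1.584)) / (1 - (0.595)^2) = 1.369568 / 0.645975 = 2.120156.
  gamma(1) = phi_1 gamma(0) + c_1 = (0.595)(2.120156) + (-1.584) = -0.322507.
For k = 2 (> q): gamma(2) = phi_1 gamma(1) = (0.595)(-0.322507) = -0.191892.
Therefore gamma(2) = -0.1919 (to 4 decimal places).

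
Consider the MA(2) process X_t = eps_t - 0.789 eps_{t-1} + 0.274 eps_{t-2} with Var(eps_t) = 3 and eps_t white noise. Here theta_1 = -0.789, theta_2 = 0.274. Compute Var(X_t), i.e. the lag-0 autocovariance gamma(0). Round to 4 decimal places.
\gamma(0) = 5.0928

For an MA(q) process X_t = eps_t + sum_i theta_i eps_{t-i} with
Var(eps_t) = sigma^2, the variance is
  gamma(0) = sigma^2 * (1 + sum_i theta_i^2).
  sum_i theta_i^2 = (-0.789)^2 + (0.274)^2 = 0.622521 + 0.075076 = 0.697597.
  gamma(0) = 3 * (1 + 0.697597) = 3 * 1.697597 = 5.092791, which rounds to 5.0928.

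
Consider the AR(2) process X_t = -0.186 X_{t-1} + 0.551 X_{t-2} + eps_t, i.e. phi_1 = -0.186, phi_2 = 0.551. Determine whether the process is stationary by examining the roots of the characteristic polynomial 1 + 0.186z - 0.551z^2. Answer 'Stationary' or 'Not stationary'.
\text{Stationary}

The AR(p) characteristic polynomial is P(z) = 1 + 0.186z - 0.551z^2.
Stationarity requires all roots to lie outside the unit circle, i.e. |z| > 1 for every root.
Set 1 + (0.186) z + (-0.551) z^2 = 0, i.e. a z^2 + b z + c = 0 with a = -0.551, b = 0.186, c = 1.
Discriminant D = b^2 - 4ac = (0.186)^2 - 4*(-0.551)*1 = 0.034596 - (-2.204) = 2.238596.
D >= 0, so the roots are real: z = (-b +/- sqrt(D)) / (2a) = (-0.186 +/- 1.496194) / (-1.102).
  z_1 = (-0.186 + 1.496194) / (-1.102) = -1.1889,   |z_1| = 1.1889.
  z_2 = (-0.186 - 1.496194) / (-1.102) = 1.5265,   |z_2| = 1.5265.
Moduli of all roots: 1.1889, 1.5265.
All moduli strictly greater than 1? Yes.
Verdict: Stationary.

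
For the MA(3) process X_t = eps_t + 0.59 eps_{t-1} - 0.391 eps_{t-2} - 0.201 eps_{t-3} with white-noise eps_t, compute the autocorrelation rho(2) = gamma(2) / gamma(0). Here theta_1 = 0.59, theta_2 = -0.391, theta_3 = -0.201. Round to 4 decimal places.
\rho(2) = -0.3306

For an MA(q) process with theta_0 = 1, the autocovariance is
  gamma(k) = sigma^2 * sum_{i=0..q-k} theta_i * theta_{i+k},
and rho(k) = gamma(k) / gamma(0). Sigma^2 cancels.
  numerator   = (1)*(-0.391) + (0.59)*(-0.201) = -0.50959.
  denominator = (1)^2 + (0.59)^2 + (-0.391)^2 + (-0.201)^2 = 1.541382.
  rho(2) = -0.50959 / 1.541382 = -0.3306.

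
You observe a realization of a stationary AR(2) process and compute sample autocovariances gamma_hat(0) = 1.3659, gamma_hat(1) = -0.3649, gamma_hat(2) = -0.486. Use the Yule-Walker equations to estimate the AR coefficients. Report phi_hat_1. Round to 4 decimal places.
\hat\phi_{1} = -0.3900

The Yule-Walker equations for an AR(p) process read, in matrix form,
  Gamma_p phi = r_p,   with   (Gamma_p)_{ij} = gamma(|i - j|),
                       (r_p)_i = gamma(i),   i,j = 1..p.
Substitute the sample gammas (Toeplitz matrix and right-hand side of size 2):
  Gamma_p = [[1.3659, -0.3649], [-0.3649, 1.3659]]
  r_p     = [-0.3649, -0.486]
Written out:
  1.3659 phi_1 - 0.3649 phi_2 = -0.3649
  -0.3649 phi_1 + 1.3659 phi_2 = -0.486
Solve by Cramer's rule:
  det = gamma(0)^2 - gamma(1)^2 = (1.3659)^2 - (-0.3649)^2 = 1.86568281 - 0.13315201 = 1.7325308
  phi_hat_1 = [gamma(1) gamma(0) - gamma(1) gamma(2)] / det = [(-0.3649)(1.3659) - (-0.3649)(-0.486)] / 1.7325308 = -0.67575831 / 1.7325308 = -0.39
  phi_hat_2 = [gamma(0) gamma(2) - gamma(1)^2] / det = [(1.3659)(-0.486) - (-0.3649)^2] / 1.7325308 = -0.79697941 / 1.7325308 = -0.46
So phi_hat = [-0.3900, -0.4600].
Therefore phi_hat_1 = -0.3900.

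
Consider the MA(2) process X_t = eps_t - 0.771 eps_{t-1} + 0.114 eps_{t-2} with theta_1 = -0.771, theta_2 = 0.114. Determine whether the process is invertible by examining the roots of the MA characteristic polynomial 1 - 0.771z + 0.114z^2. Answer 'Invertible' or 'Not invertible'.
\text{Invertible}

The MA(q) characteristic polynomial is P(z) = 1 - 0.771z + 0.114z^2.
Invertibility requires all roots to lie outside the unit circle, i.e. |z| > 1 for every root.
Set 1 + (-0.771) z + (0.114) z^2 = 0, i.e. a z^2 + b z + c = 0 with a = 0.114, b = -0.771, c = 1.
Discriminant D = b^2 - 4ac = (-0.771)^2 - 4*(0.114)*1 = 0.594441 - (0.456) = 0.138441.
D >= 0, so the roots are real: z = (-b +/- sqrt(D)) / (2a) = (0.771 +/- 0.372077) / (0.228).
  z_1 = (0.771 + 0.372077) / (0.228) = 5.0135,   |z_1| = 5.0135.
  z_2 = (0.771 - 0.372077) / (0.228) = 1.7497,   |z_2| = 1.7497.
Moduli of all roots: 5.0135, 1.7497.
All moduli strictly greater than 1? Yes.
Verdict: Invertible.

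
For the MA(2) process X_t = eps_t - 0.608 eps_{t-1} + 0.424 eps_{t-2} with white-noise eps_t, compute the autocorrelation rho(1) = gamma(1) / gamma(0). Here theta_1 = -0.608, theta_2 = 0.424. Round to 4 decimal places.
\rho(1) = -0.5588

For an MA(q) process with theta_0 = 1, the autocovariance is
  gamma(k) = sigma^2 * sum_{i=0..q-k} theta_i * theta_{i+k},
and rho(k) = gamma(k) / gamma(0). Sigma^2 cancels.
  numerator   = (1)*(-0.608) + (-0.608)*(0.424) = -0.865792.
  denominator = (1)^2 + (-0.608)^2 + (0.424)^2 = 1.54944.
  rho(1) = -0.865792 / 1.54944 = -0.5588.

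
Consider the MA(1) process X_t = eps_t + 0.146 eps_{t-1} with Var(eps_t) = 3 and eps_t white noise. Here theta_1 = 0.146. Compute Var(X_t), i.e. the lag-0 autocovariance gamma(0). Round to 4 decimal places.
\gamma(0) = 3.0639

For an MA(q) process X_t = eps_t + sum_i theta_i eps_{t-i} with
Var(eps_t) = sigma^2, the variance is
  gamma(0) = sigma^2 * (1 + sum_i theta_i^2).
  sum_i theta_i^2 = (0.146)^2 = 0.021316.
  gamma(0) = 3 * (1 + 0.021316) = 3 * 1.021316 = 3.063948, which rounds to 3.0639.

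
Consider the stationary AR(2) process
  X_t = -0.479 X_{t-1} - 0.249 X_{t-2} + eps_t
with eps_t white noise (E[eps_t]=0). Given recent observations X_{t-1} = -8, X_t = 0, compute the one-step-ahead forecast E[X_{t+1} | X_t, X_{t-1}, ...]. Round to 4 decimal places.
E[X_{t+1} \mid \mathcal F_t] = 1.9920

For an AR(p) model X_t = c + sum_i phi_i X_{t-i} + eps_t, the
one-step-ahead conditional mean is
  E[X_{t+1} | X_t, ...] = c + sum_i phi_i X_{t+1-i}.
Substitute known values:
  E[X_{t+1} | ...] = (-0.479) * (0) + (-0.249) * (-8)
                   = 1.9920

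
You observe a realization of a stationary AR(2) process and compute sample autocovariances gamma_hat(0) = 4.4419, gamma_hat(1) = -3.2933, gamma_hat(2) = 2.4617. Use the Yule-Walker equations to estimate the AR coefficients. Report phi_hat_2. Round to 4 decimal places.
\hat\phi_{2} = 0.0100

The Yule-Walker equations for an AR(p) process read, in matrix form,
  Gamma_p phi = r_p,   with   (Gamma_p)_{ij} = gamma(|i - j|),
                       (r_p)_i = gamma(i),   i,j = 1..p.
Substitute the sample gammas (Toeplitz matrix and right-hand side of size 2):
  Gamma_p = [[4.4419, -3.2933], [-3.2933, 4.4419]]
  r_p     = [-3.2933, 2.4617]
Written out:
  4.4419 phi_1 - 3.2933 phi_2 = -3.2933
  -3.2933 phi_1 + 4.4419 phi_2 = 2.4617
Solve by Cramer's rule:
  det = gamma(0)^2 - gamma(1)^2 = (4.4419)^2 - (-3.2933)^2 = 19.73047561 - 10.84582489 = 8.88465072
  phi_hat_1 = [gamma(1) gamma(0) - gamma(1) gamma(2)] / det = [(-3.2933)(4.4419) - (-3.2933)(2.4617)] / 8.88465072 = -6.52139266 / 8.88465072 = -0.734
  phi_hat_2 = [gamma(0) gamma(2) - gamma(1)^2] / det = [(4.4419)(2.4617) - (-3.2933)^2] / 8.88465072 = 0.08880034 / 8.88465072 = 0.01
So phi_hat = [-0.7340, 0.0100].
Therefore phi_hat_2 = 0.0100.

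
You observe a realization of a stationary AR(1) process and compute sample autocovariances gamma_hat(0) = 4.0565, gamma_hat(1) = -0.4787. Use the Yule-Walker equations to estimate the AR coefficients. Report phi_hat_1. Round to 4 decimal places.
\hat\phi_{1} = -0.1180

The Yule-Walker equations for an AR(p) process read, in matrix form,
  Gamma_p phi = r_p,   with   (Gamma_p)_{ij} = gamma(|i - j|),
                       (r_p)_i = gamma(i),   i,j = 1..p.
Substitute the sample gammas (Toeplitz matrix and right-hand side of size 1):
  Gamma_p = [[4.0565]]
  r_p     = [-0.4787]
With p = 1 this is the single equation gamma(0) phi_1 = gamma(1):
  phi_hat_1 = gamma(1) / gamma(0) = -0.4787 / 4.0565 = -0.1180.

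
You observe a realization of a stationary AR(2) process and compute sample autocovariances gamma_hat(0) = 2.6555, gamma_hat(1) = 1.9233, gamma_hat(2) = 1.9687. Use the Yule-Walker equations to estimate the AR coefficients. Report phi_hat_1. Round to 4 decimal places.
\hat\phi_{1} = 0.3940

The Yule-Walker equations for an AR(p) process read, in matrix form,
  Gamma_p phi = r_p,   with   (Gamma_p)_{ij} = gamma(|i - j|),
                       (r_p)_i = gamma(i),   i,j = 1..p.
Substitute the sample gammas (Toeplitz matrix and right-hand side of size 2):
  Gamma_p = [[2.6555, 1.9233], [1.9233, 2.6555]]
  r_p     = [1.9233, 1.9687]
Written out:
  2.6555 phi_1 + 1.9233 phi_2 = 1.9233
  1.9233 phi_1 + 2.6555 phi_2 = 1.9687
Solve by Cramer's rule:
  det = gamma(0)^2 - gamma(1)^2 = (2.6555)^2 - (1.9233)^2 = 7.05168025 - 3.69908289 = 3.35259736
  phi_hat_1 = [gamma(1) gamma(0) - gamma(1) gamma(2)] / det = [(1.9233)(2.6555) - (1.9233)(1.9687)] / 3.35259736 = 1.32092244 / 3.35259736 = 0.394
  phi_hat_2 = [gamma(0) gamma(2) - gamma(1)^2] / det = [(2.6555)(1.9687) - (1.9233)^2] / 3.35259736 = 1.52879996 / 3.35259736 = 0.456
So phi_hat = [0.3940, 0.4560].
Therefore phi_hat_1 = 0.3940.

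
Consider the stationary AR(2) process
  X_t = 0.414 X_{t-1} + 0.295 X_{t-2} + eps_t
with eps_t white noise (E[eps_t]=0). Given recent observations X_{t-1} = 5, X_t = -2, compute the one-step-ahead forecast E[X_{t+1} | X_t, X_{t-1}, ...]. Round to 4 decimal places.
E[X_{t+1} \mid \mathcal F_t] = 0.6470

For an AR(p) model X_t = c + sum_i phi_i X_{t-i} + eps_t, the
one-step-ahead conditional mean is
  E[X_{t+1} | X_t, ...] = c + sum_i phi_i X_{t+1-i}.
Substitute known values:
  E[X_{t+1} | ...] = (0.414) * (-2) + (0.295) * (5)
                   = 0.6470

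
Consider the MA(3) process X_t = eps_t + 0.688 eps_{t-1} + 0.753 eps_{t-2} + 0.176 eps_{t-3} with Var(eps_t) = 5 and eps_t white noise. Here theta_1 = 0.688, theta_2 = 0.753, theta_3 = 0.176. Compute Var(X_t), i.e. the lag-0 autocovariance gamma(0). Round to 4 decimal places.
\gamma(0) = 10.3566

For an MA(q) process X_t = eps_t + sum_i theta_i eps_{t-i} with
Var(eps_t) = sigma^2, the variance is
  gamma(0) = sigma^2 * (1 + sum_i theta_i^2).
  sum_i theta_i^2 = (0.688)^2 + (0.753)^2 + (0.176)^2 = 0.473344 + 0.567009 + 0.030976 = 1.071329.
  gamma(0) = 5 * (1 + 1.071329) = 5 * 2.071329 = 10.356645, which rounds to 10.3566.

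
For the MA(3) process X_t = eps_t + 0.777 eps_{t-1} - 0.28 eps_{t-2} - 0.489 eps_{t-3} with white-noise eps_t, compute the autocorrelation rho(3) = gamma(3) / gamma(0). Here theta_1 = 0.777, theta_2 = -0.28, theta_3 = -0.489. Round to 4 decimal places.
\rho(3) = -0.2545

For an MA(q) process with theta_0 = 1, the autocovariance is
  gamma(k) = sigma^2 * sum_{i=0..q-k} theta_i * theta_{i+k},
and rho(k) = gamma(k) / gamma(0). Sigma^2 cancels.
  numerator   = (1)*(-0.489) = -0.489.
  denominator = (1)^2 + (0.777)^2 + (-0.28)^2 + (-0.489)^2 = 1.92125.
  rho(3) = -0.489 / 1.92125 = -0.2545.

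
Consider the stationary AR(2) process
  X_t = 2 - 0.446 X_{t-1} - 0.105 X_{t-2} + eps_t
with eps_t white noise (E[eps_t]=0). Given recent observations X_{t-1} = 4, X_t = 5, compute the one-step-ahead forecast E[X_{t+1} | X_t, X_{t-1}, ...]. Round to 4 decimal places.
E[X_{t+1} \mid \mathcal F_t] = -0.6500

For an AR(p) model X_t = c + sum_i phi_i X_{t-i} + eps_t, the
one-step-ahead conditional mean is
  E[X_{t+1} | X_t, ...] = c + sum_i phi_i X_{t+1-i}.
Substitute known values:
  E[X_{t+1} | ...] = 2 + (-0.446) * (5) + (-0.105) * (4)
                   = -0.6500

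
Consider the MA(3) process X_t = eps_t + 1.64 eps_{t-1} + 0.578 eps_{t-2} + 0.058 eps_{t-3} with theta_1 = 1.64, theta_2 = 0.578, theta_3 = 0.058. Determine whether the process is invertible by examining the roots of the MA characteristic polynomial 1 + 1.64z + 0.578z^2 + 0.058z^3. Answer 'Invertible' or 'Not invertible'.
\text{Not invertible}

The MA(q) characteristic polynomial is P(z) = 1 + 1.64z + 0.578z^2 + 0.058z^3.
Invertibility requires all roots to lie outside the unit circle, i.e. |z| > 1 for every root.
Degree 3: look for a simple real root z0 first, then factor out (1 - z/z0) and solve the remaining quadratic.
Testing z0 = -5: P(-5) = 1 + (1.64)(-5) + (0.578)(-5)^2 + (0.058)(-5)^3
  = 1 + (-8.2) + (14.45) + (-7.25) = 0.  So z_0 = -5 is a root, |z_0| = 5.
Divide out the factor (1 + 0.2 z) = (1 - z/z0) (since 1/z0 = -0.2):
  P(z) = (1 + 0.2 z)(1 + (1.44) z + (0.29) z^2)
  [check: z-coef 1.44 - (-0.2) = 1.64; z^2-coef 0.29 - (-0.2)(1.44) = 0.578; z^3-coef -(-0.2)(0.29) = 0.058.]
Remaining roots from the quadratic factor 1 + (1.44) z + (0.29) z^2:
  Set 1 + (1.44) z + (0.29) z^2 = 0, i.e. a z^2 + b z + c = 0 with a = 0.29, b = 1.44, c = 1.
  Discriminant D = b^2 - 4ac = (1.44)^2 - 4*(0.29)*1 = 2.0736 - (1.16) = 0.9136.
  D >= 0, so the roots are real: z = (-b +/- sqrt(D)) / (2a) = (-1.44 +/- 0.955824) / (0.58).
    z_1 = (-1.44 + 0.955824) / (0.58) = -0.8348,   |z_1| = 0.8348.
    z_2 = (-1.44 - 0.955824) / (0.58) = -4.1307,   |z_2| = 4.1307.
Moduli of all roots: 5.0000, 0.8348, 4.1307.
All moduli strictly greater than 1? No.
Verdict: Not invertible.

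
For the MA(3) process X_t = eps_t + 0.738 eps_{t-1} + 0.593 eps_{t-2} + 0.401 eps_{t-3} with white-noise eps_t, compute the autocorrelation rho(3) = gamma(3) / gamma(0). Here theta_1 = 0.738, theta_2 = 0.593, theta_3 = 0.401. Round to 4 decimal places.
\rho(3) = 0.1949

For an MA(q) process with theta_0 = 1, the autocovariance is
  gamma(k) = sigma^2 * sum_{i=0..q-k} theta_i * theta_{i+k},
and rho(k) = gamma(k) / gamma(0). Sigma^2 cancels.
  numerator   = (1)*(0.401) = 0.401.
  denominator = (1)^2 + (0.738)^2 + (0.593)^2 + (0.401)^2 = 2.057094.
  rho(3) = 0.401 / 2.057094 = 0.1949.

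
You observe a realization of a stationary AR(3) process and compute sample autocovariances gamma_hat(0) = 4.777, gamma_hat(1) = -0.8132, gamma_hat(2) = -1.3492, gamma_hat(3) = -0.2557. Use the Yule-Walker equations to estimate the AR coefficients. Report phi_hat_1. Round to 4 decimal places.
\hat\phi_{1} = -0.2880

The Yule-Walker equations for an AR(p) process read, in matrix form,
  Gamma_p phi = r_p,   with   (Gamma_p)_{ij} = gamma(|i - j|),
                       (r_p)_i = gamma(i),   i,j = 1..p.
Substitute the sample gammas (Toeplitz matrix and right-hand side of size 3):
  Gamma_p = [[4.777, -0.8132, -1.3492], [-0.8132, 4.777, -0.8132], [-1.3492, -0.8132, 4.777]]
  r_p     = [-0.8132, -1.3492, -0.2557]
Written out (R1..R3):
  (R1) 4.777 phi_1 - 0.8132 phi_2 - 1.3492 phi_3 = -0.8132
  (R2) -0.8132 phi_1 + 4.777 phi_2 - 0.8132 phi_3 = -1.3492
  (R3) -1.3492 phi_1 - 0.8132 phi_2 + 4.777 phi_3 = -0.2557
Gaussian elimination:
  R2 <- R2 - (-0.8132/4.777) R1 = R2 - (-0.170232) R1:  4.638567 phi_2 - 1.042878 phi_3 = -1.487633
  R3 <- R3 - (-1.3492/4.777) R1 = R3 - (-0.282437) R1:  -1.042878 phi_2 + 4.395936 phi_3 = -0.485378
  R3 <- R3 - (-1.042878/4.638567) R2 = R3 - (-0.224828) R2:  4.161469 phi_3 = -0.819838
Back-substitution:
  phi_hat_3 = -0.819838 / 4.161469 = -0.197007
  phi_hat_2 = (-1.487633 - (-1.042878)(-0.197007)) / 4.638567 = -0.365002
  phi_hat_1 = (-0.8132 - (-0.8132)(-0.365002) - (-1.3492)(-0.197007)) / 4.777 = -0.28801
So phi_hat = [-0.2880, -0.3650, -0.1970].
Therefore phi_hat_1 = -0.2880.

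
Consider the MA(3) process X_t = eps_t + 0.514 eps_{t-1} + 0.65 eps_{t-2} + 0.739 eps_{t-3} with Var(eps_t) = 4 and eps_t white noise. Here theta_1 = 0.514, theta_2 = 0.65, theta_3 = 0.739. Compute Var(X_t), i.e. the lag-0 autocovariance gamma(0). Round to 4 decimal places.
\gamma(0) = 8.9313

For an MA(q) process X_t = eps_t + sum_i theta_i eps_{t-i} with
Var(eps_t) = sigma^2, the variance is
  gamma(0) = sigma^2 * (1 + sum_i theta_i^2).
  sum_i theta_i^2 = (0.514)^2 + (0.65)^2 + (0.739)^2 = 0.264196 + 0.4225 + 0.546121 = 1.232817.
  gamma(0) = 4 * (1 + 1.232817) = 4 * 2.232817 = 8.931268, which rounds to 8.9313.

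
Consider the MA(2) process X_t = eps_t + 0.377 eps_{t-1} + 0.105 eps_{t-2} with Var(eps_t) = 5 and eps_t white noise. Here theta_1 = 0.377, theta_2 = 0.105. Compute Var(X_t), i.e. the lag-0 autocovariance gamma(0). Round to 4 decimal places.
\gamma(0) = 5.7658

For an MA(q) process X_t = eps_t + sum_i theta_i eps_{t-i} with
Var(eps_t) = sigma^2, the variance is
  gamma(0) = sigma^2 * (1 + sum_i theta_i^2).
  sum_i theta_i^2 = (0.377)^2 + (0.105)^2 = 0.142129 + 0.011025 = 0.153154.
  gamma(0) = 5 * (1 + 0.153154) = 5 * 1.153154 = 5.76577, which rounds to 5.7658.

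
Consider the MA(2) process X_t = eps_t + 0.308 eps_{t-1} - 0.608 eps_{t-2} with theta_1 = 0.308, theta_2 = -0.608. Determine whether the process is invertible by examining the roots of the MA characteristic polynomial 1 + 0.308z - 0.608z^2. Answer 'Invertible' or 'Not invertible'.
\text{Invertible}

The MA(q) characteristic polynomial is P(z) = 1 + 0.308z - 0.608z^2.
Invertibility requires all roots to lie outside the unit circle, i.e. |z| > 1 for every root.
Set 1 + (0.308) z + (-0.608) z^2 = 0, i.e. a z^2 + b z + c = 0 with a = -0.608, b = 0.308, c = 1.
Discriminant D = b^2 - 4ac = (0.308)^2 - 4*(-0.608)*1 = 0.094864 - (-2.432) = 2.526864.
D >= 0, so the roots are real: z = (-b +/- sqrt(D)) / (2a) = (-0.308 +/- 1.589611) / (-1.216).
  z_1 = (-0.308 + 1.589611) / (-1.216) = -1.054,   |z_1| = 1.054.
  z_2 = (-0.308 - 1.589611) / (-1.216) = 1.5605,   |z_2| = 1.5605.
Moduli of all roots: 1.0540, 1.5605.
All moduli strictly greater than 1? Yes.
Verdict: Invertible.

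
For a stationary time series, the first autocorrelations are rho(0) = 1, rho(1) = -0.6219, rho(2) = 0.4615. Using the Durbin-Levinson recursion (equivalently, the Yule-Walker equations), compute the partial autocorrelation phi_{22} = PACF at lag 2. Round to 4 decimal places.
\phi_{22} = 0.1219

The PACF at lag k is phi_{kk}, the last component of the solution
to the Yule-Walker system G_k phi = r_k where
  (G_k)_{ij} = rho(|i - j|), (r_k)_i = rho(i), i,j = 1..k.
Equivalently, Durbin-Levinson gives phi_{kk} iteratively:
  phi_{11} = rho(1)
  phi_{kk} = [rho(k) - sum_{j=1..k-1} phi_{k-1,j} rho(k-j)]
            / [1 - sum_{j=1..k-1} phi_{k-1,j} rho(j)],
  phi_{k,j} = phi_{k-1,j} - phi_{kk} phi_{k-1,k-j},  j = 1..k-1.
Step k = 1:
  phi_11 = rho(1) = -0.6219.
Step k = 2:
  phi_22 = [rho(2) - phi_11 rho(1)] / [1 - phi_11 rho(1)] = [0.4615 - (-0.6219)(-0.6219)] / [1 - (-0.6219)(-0.6219)]
         = 0.07474039 / 0.61324039 = 0.1219.
Therefore phi_{22} = 0.1219.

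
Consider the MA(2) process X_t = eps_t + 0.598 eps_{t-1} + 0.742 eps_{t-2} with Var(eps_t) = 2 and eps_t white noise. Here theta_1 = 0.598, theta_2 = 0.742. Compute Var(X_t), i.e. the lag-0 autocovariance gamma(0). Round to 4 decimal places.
\gamma(0) = 3.8163

For an MA(q) process X_t = eps_t + sum_i theta_i eps_{t-i} with
Var(eps_t) = sigma^2, the variance is
  gamma(0) = sigma^2 * (1 + sum_i theta_i^2).
  sum_i theta_i^2 = (0.598)^2 + (0.742)^2 = 0.357604 + 0.550564 = 0.908168.
  gamma(0) = 2 * (1 + 0.908168) = 2 * 1.908168 = 3.816336, which rounds to 3.8163.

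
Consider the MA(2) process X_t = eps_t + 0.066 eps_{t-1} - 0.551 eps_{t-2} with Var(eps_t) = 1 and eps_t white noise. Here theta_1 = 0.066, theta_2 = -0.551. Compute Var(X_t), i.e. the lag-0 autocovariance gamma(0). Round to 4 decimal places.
\gamma(0) = 1.3080

For an MA(q) process X_t = eps_t + sum_i theta_i eps_{t-i} with
Var(eps_t) = sigma^2, the variance is
  gamma(0) = sigma^2 * (1 + sum_i theta_i^2).
  sum_i theta_i^2 = (0.066)^2 + (-0.551)^2 = 0.004356 + 0.303601 = 0.307957.
  gamma(0) = 1 * (1 + 0.307957) = 1 * 1.307957 = 1.307957, which rounds to 1.3080.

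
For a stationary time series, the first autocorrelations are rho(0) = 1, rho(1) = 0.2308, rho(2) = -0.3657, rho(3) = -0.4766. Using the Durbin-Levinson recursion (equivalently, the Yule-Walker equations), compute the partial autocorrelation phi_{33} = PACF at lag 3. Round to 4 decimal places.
\phi_{33} = -0.3319

The PACF at lag k is phi_{kk}, the last component of the solution
to the Yule-Walker system G_k phi = r_k where
  (G_k)_{ij} = rho(|i - j|), (r_k)_i = rho(i), i,j = 1..k.
Equivalently, Durbin-Levinson gives phi_{kk} iteratively:
  phi_{11} = rho(1)
  phi_{kk} = [rho(k) - sum_{j=1..k-1} phi_{k-1,j} rho(k-j)]
            / [1 - sum_{j=1..k-1} phi_{k-1,j} rho(j)],
  phi_{k,j} = phi_{k-1,j} - phi_{kk} phi_{k-1,k-j},  j = 1..k-1.
Step k = 1:
  phi_11 = rho(1) = 0.2308.
Step k = 2:
  phi_22 = [rho(2) - phi_11 rho(1)] / [1 - phi_11 rho(1)] = [-0.3657 - (0.2308)(0.2308)] / [1 - (0.2308)(0.2308)]
         = -0.41896864 / 0.94673136 = -0.442542.
  Update: phi_21 = phi_11 - phi_22 phi_11 = 0.2308 - (-0.442542)(0.2308) = 0.332939.
Step k = 3:
  phi_33 = [rho(3) - phi_21 rho(2) - phi_22 rho(1)] / [1 - phi_21 rho(1) - phi_22 rho(2)]
    numerator   = -0.4766 - (0.332939)(-0.3657) - (-0.442542)(0.2308) = -0.25270554
    denominator = 1 - (0.332939)(0.2308) - (-0.442542)(-0.3657) = 0.76132003
  phi_33 = -0.25270554 / 0.76132003 = -0.3319.
Therefore phi_{33} = -0.3319.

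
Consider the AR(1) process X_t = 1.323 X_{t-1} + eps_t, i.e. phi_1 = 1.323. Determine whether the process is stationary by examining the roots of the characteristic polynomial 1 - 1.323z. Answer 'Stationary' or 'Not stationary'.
\text{Not stationary}

The AR(p) characteristic polynomial is P(z) = 1 - 1.323z.
Stationarity requires all roots to lie outside the unit circle, i.e. |z| > 1 for every root.
This is linear in z: 1 + (-1.323) z = 0  =>  z = -1/(-1.323) = 0.755858,  |z| = 0.755858.
Moduli of all roots: 0.7559.
All moduli strictly greater than 1? No.
Verdict: Not stationary.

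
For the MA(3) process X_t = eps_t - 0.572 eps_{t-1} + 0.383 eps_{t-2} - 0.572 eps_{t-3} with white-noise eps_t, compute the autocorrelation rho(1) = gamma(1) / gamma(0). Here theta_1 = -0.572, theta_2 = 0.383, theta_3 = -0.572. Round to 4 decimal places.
\rho(1) = -0.5609

For an MA(q) process with theta_0 = 1, the autocovariance is
  gamma(k) = sigma^2 * sum_{i=0..q-k} theta_i * theta_{i+k},
and rho(k) = gamma(k) / gamma(0). Sigma^2 cancels.
  numerator   = (1)*(-0.572) + (-0.572)*(0.383) + (0.383)*(-0.572) = -1.010152.
  denominator = (1)^2 + (-0.572)^2 + (0.383)^2 + (-0.572)^2 = 1.801057.
  rho(1) = -1.010152 / 1.801057 = -0.5609.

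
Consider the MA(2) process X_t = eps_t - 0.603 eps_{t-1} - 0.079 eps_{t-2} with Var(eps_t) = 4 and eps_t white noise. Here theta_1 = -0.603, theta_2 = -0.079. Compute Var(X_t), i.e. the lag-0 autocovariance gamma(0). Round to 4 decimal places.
\gamma(0) = 5.4794

For an MA(q) process X_t = eps_t + sum_i theta_i eps_{t-i} with
Var(eps_t) = sigma^2, the variance is
  gamma(0) = sigma^2 * (1 + sum_i theta_i^2).
  sum_i theta_i^2 = (-0.603)^2 + (-0.079)^2 = 0.363609 + 0.006241 = 0.36985.
  gamma(0) = 4 * (1 + 0.36985) = 4 * 1.36985 = 5.4794.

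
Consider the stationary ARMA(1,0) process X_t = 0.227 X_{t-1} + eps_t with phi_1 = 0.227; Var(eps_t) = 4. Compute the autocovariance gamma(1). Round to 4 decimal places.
\gamma(1) = 0.9573

Multiply the model equation by X_{t-k} and take expectations. With theta_0 = psi_0 = 1 and psi_j the MA(infinity) weights, this gives
  gamma(k) - sum_i phi_i gamma(k-i) = c_k,
  c_k = sigma^2 * sum_{j=k..q} theta_j psi_{j-k}   (c_k = 0 for k > q),
using gamma(-m) = gamma(m).
Pure AR (q = 0): c_0 = sigma^2 = 4, c_k = 0 for k >= 1.
Equations for k = 0 and k = 1 (AR order 1):
  gamma(0) = phi_1 gamma(1) + c_0
  gamma(1) = phi_1 gamma(0) + c_1
Substituting the second into the first: gamma(0) (1 - phi_1^2) = c_0 + phi_1 c_1, so
  gamma(0) = c_0 / (1 - phi_1^2) = 4 / (1 - (0.227)^2) = 4 / 0.948471 = 4.217314.
  gamma(1) = phi_1 gamma(0) = (0.227)(4.217314) = 0.95733.
Therefore gamma(1) = 0.9573 (to 4 decimal places).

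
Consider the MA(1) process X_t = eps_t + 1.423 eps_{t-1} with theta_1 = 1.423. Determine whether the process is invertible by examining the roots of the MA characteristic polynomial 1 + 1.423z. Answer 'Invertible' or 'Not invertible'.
\text{Not invertible}

The MA(q) characteristic polynomial is P(z) = 1 + 1.423z.
Invertibility requires all roots to lie outside the unit circle, i.e. |z| > 1 for every root.
This is linear in z: 1 + (1.423) z = 0  =>  z = -1/(1.423) = -0.702741,  |z| = 0.702741.
Moduli of all roots: 0.7027.
All moduli strictly greater than 1? No.
Verdict: Not invertible.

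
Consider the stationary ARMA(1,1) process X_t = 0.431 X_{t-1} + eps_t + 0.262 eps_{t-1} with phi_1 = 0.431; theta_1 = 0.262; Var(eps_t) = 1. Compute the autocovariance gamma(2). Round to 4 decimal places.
\gamma(2) = 0.4082

Multiply the model equation by X_{t-k} and take expectations. With theta_0 = psi_0 = 1 and psi_j the MA(infinity) weights, this gives
  gamma(k) - sum_i phi_i gamma(k-i) = c_k,
  c_k = sigma^2 * sum_{j=k..q} theta_j psi_{j-k}   (c_k = 0 for k > q),
using gamma(-m) = gamma(m).
psi-weights needed (psi_j = theta_j + sum_i phi_i psi_{j-i}):
  psi_1 = theta_1 + phi_1 = 0.262 + (0.431) = 0.693
Right-hand sides:
  c_0 = sigma^2 (1 + theta_1 psi_1) = 1 * (1 + (0.262)(0.693)) = 1 * 1.181566 = 1.181566
  c_1 = sigma^2 theta_1 = 1 * (0.262) = 0.262
  c_2 = 0
Equations for k = 0 and k = 1 (AR order 1):
  gamma(0) = phi_1 gamma(1) + c_0
  gamma(1) = phi_1 gamma(0) + c_1
Substituting the second into the first: gamma(0) (1 - phi_1^2) = c_0 + phi_1 c_1, so
  gamma(0) = (c_0 + phi_1 c_1) / (1 - phi_1^2) = (1.181566 + (0.431)(0.262)) / (1 - (0.431)^2) = 1.294488 / 0.814239 = 1.589813.
  gamma(1) = phi_1 gamma(0) + c_1 = (0.431)(1.589813) + (0.262) = 0.94721.
For k = 2 (> q): gamma(2) = phi_1 gamma(1) = (0.431)(0.94721) = 0.408247.
Therefore gamma(2) = 0.4082 (to 4 decimal places).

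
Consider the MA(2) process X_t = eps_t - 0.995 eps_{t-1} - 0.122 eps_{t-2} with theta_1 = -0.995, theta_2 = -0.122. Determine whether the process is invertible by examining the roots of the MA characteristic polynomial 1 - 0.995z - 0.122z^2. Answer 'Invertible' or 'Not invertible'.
\text{Not invertible}

The MA(q) characteristic polynomial is P(z) = 1 - 0.995z - 0.122z^2.
Invertibility requires all roots to lie outside the unit circle, i.e. |z| > 1 for every root.
Set 1 + (-0.995) z + (-0.122) z^2 = 0, i.e. a z^2 + b z + c = 0 with a = -0.122, b = -0.995, c = 1.
Discriminant D = b^2 - 4ac = (-0.995)^2 - 4*(-0.122)*1 = 0.990025 - (-0.488) = 1.478025.
D >= 0, so the roots are real: z = (-b +/- sqrt(D)) / (2a) = (0.995 +/- 1.215741) / (-0.244).
  z_1 = (0.995 + 1.215741) / (-0.244) = -9.0604,   |z_1| = 9.0604.
  z_2 = (0.995 - 1.215741) / (-0.244) = 0.9047,   |z_2| = 0.9047.
Moduli of all roots: 9.0604, 0.9047.
All moduli strictly greater than 1? No.
Verdict: Not invertible.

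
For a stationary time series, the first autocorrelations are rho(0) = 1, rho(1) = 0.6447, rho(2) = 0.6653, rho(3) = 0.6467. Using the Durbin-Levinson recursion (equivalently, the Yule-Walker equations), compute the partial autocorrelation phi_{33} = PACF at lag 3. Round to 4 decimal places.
\phi_{33} = 0.2629

The PACF at lag k is phi_{kk}, the last component of the solution
to the Yule-Walker system G_k phi = r_k where
  (G_k)_{ij} = rho(|i - j|), (r_k)_i = rho(i), i,j = 1..k.
Equivalently, Durbin-Levinson gives phi_{kk} iteratively:
  phi_{11} = rho(1)
  phi_{kk} = [rho(k) - sum_{j=1..k-1} phi_{k-1,j} rho(k-j)]
            / [1 - sum_{j=1..k-1} phi_{k-1,j} rho(j)],
  phi_{k,j} = phi_{k-1,j} - phi_{kk} phi_{k-1,k-j},  j = 1..k-1.
Step k = 1:
  phi_11 = rho(1) = 0.6447.
Step k = 2:
  phi_22 = [rho(2) - phi_11 rho(1)] / [1 - phi_11 rho(1)] = [0.6653 - (0.6447)(0.6447)] / [1 - (0.6447)(0.6447)]
         = 0.24966191 / 0.58436191 = 0.427239.
  Update: phi_21 = phi_11 - phi_22 phi_11 = 0.6447 - (0.427239)(0.6447) = 0.369259.
Step k = 3:
  phi_33 = [rho(3) - phi_21 rho(2) - phi_22 rho(1)] / [1 - phi_21 rho(1) - phi_22 rho(2)]
    numerator   = 0.6467 - (0.369259)(0.6653) - (0.427239)(0.6447) = 0.1255911
    denominator = 1 - (0.369259)(0.6447) - (0.427239)(0.6653) = 0.47769673
  phi_33 = 0.1255911 / 0.47769673 = 0.2629.
Therefore phi_{33} = 0.2629.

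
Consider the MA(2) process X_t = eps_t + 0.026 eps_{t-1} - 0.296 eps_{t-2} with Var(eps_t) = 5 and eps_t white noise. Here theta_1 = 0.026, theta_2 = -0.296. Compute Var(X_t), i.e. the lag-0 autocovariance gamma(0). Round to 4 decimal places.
\gamma(0) = 5.4415

For an MA(q) process X_t = eps_t + sum_i theta_i eps_{t-i} with
Var(eps_t) = sigma^2, the variance is
  gamma(0) = sigma^2 * (1 + sum_i theta_i^2).
  sum_i theta_i^2 = (0.026)^2 + (-0.296)^2 = 0.000676 + 0.087616 = 0.088292.
  gamma(0) = 5 * (1 + 0.088292) = 5 * 1.088292 = 5.44146, which rounds to 5.4415.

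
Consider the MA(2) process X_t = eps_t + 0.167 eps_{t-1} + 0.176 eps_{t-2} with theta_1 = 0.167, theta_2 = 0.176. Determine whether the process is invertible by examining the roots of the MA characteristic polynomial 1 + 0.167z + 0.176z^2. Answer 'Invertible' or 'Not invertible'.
\text{Invertible}

The MA(q) characteristic polynomial is P(z) = 1 + 0.167z + 0.176z^2.
Invertibility requires all roots to lie outside the unit circle, i.e. |z| > 1 for every root.
Set 1 + (0.167) z + (0.176) z^2 = 0, i.e. a z^2 + b z + c = 0 with a = 0.176, b = 0.167, c = 1.
Discriminant D = b^2 - 4ac = (0.167)^2 - 4*(0.176)*1 = 0.027889 - (0.704) = -0.676111.
D < 0, so the roots are the complex-conjugate pair z = (-b +/- i sqrt(-D)) / (2a) = -0.4744 +/- 2.336i.
For a conjugate pair |z|^2 = z * conj(z) = (product of roots) = c/a = 1/(0.176) = 5.681818, so |z| = sqrt(5.681818) = 2.3837 for both roots.
Moduli of all roots: 2.3837, 2.3837.
All moduli strictly greater than 1? Yes.
Verdict: Invertible.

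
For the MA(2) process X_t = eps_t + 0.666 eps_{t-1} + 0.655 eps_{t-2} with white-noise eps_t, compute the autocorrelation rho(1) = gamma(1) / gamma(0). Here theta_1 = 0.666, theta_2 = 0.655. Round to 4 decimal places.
\rho(1) = 0.5886

For an MA(q) process with theta_0 = 1, the autocovariance is
  gamma(k) = sigma^2 * sum_{i=0..q-k} theta_i * theta_{i+k},
and rho(k) = gamma(k) / gamma(0). Sigma^2 cancels.
  numerator   = (1)*(0.666) + (0.666)*(0.655) = 1.10223.
  denominator = (1)^2 + (0.666)^2 + (0.655)^2 = 1.872581.
  rho(1) = 1.10223 / 1.872581 = 0.5886.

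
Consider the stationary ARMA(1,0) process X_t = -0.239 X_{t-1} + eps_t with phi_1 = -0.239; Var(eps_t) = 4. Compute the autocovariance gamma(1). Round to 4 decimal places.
\gamma(1) = -1.0139

Multiply the model equation by X_{t-k} and take expectations. With theta_0 = psi_0 = 1 and psi_j the MA(infinity) weights, this gives
  gamma(k) - sum_i phi_i gamma(k-i) = c_k,
  c_k = sigma^2 * sum_{j=k..q} theta_j psi_{j-k}   (c_k = 0 for k > q),
using gamma(-m) = gamma(m).
Pure AR (q = 0): c_0 = sigma^2 = 4, c_k = 0 for k >= 1.
Equations for k = 0 and k = 1 (AR order 1):
  gamma(0) = phi_1 gamma(1) + c_0
  gamma(1) = phi_1 gamma(0) + c_1
Substituting the second into the first: gamma(0) (1 - phi_1^2) = c_0 + phi_1 c_1, so
  gamma(0) = c_0 / (1 - phi_1^2) = 4 / (1 - (-0.239)^2) = 4 / 0.942879 = 4.242326.
  gamma(1) = phi_1 gamma(0) = (-0.239)(4.242326) = -1.013916.
Therefore gamma(1) = -1.0139 (to 4 decimal places).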